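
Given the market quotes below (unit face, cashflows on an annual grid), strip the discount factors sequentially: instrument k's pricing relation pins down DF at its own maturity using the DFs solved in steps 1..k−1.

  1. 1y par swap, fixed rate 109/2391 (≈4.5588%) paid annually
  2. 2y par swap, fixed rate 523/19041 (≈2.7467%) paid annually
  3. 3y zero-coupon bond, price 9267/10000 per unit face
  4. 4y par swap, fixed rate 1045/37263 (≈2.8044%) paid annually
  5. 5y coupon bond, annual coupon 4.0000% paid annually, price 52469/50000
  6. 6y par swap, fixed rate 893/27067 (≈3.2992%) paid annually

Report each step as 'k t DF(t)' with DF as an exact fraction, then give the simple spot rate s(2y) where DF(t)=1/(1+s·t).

step 1 [1y] swap r/1=109/2391: DF=(1 − 109/2391·(0))/(1+109/2391) = 2391/2500 ≈ 0.956400
step 2 [2y] swap r/1=523/19041: DF=(1 − 523/19041·(0.956400))/(1+523/19041) = 9477/10000 ≈ 0.947700
step 3 [3y] zero: DF = P = 9267/10000 ≈ 0.926700
step 4 [4y] swap r/1=1045/37263: DF=(1 − 1045/37263·(0.956400+0.947700+0.926700))/(1+1045/37263) = 1791/2000 ≈ 0.895500
step 5 [5y] bond c/1=1/25: DF=(52469/50000 − 1/25·(0.956400+0.947700+0.926700+0.895500))/(1+1/25) = 8657/10000 ≈ 0.865700
step 6 [6y] swap r/1=893/27067: DF=(1 − 893/27067·(0.956400+0.947700+0.926700+0.895500+0.865700))/(1+893/27067) = 4107/5000 ≈ 0.821400

1 1 2391/2500
2 2 9477/10000
3 3 9267/10000
4 4 1791/2000
5 5 8657/10000
6 6 4107/5000
s(2y) = (1/(9477/10000) − 1)/(2) = 523/18954 ≈ 2.7593%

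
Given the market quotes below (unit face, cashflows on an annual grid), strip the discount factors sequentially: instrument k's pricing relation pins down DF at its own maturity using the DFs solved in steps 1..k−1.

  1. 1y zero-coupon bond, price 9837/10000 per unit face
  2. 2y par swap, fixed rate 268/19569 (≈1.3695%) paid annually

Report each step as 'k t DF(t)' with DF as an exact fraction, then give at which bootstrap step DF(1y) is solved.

1 1 9837/10000
2 2 2433/2500
DF(1y) is solved at step 1

step 1 [1y] zero: DF = P = 9837/10000 ≈ 0.983700
step 2 [2y] swap r/1=268/19569: DF=(1 − 268/19569·(0.983700))/(1+268/19569) = 2433/2500 ≈ 0.973200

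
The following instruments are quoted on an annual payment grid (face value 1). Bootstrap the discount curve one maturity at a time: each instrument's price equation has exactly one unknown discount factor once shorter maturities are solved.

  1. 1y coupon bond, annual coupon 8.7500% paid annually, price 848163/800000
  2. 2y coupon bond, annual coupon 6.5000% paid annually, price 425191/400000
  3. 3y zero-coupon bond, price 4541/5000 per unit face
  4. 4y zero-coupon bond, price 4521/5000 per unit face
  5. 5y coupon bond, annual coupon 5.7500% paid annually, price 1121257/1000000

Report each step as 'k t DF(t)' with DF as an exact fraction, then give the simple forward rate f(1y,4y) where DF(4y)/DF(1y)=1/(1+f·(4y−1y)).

step 1 [1y] bond c/1=7/80: DF=(848163/800000 − 7/80·(0))/(1+7/80) = 9749/10000 ≈ 0.974900
step 2 [2y] bond c/1=13/200: DF=(425191/400000 − 13/200·(0.974900))/(1+13/200) = 4693/5000 ≈ 0.938600
step 3 [3y] zero: DF = P = 4541/5000 ≈ 0.908200
step 4 [4y] zero: DF = P = 4521/5000 ≈ 0.904200
step 5 [5y] bond c/1=23/400: DF=(1121257/1000000 − 23/400·(0.974900+0.938600+0.908200+0.904200))/(1+23/400) = 8577/10000 ≈ 0.857700

1 1 9749/10000
2 2 4693/5000
3 3 4541/5000
4 4 4521/5000
5 5 8577/10000
f(1y,4y) = ((9749/10000)/(4521/5000) − 1)/(3) = 707/27126 ≈ 2.6064%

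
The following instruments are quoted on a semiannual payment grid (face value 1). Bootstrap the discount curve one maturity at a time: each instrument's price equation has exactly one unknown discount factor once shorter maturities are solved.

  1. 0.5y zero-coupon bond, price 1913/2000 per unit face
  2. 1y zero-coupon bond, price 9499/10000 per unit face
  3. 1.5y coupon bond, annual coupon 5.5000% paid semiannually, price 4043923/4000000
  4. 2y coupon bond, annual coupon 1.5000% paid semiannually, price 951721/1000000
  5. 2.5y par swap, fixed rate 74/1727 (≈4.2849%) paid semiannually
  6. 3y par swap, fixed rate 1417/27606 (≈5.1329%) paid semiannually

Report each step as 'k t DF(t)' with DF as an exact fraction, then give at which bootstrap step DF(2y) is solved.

step 1 [0.5y] zero: DF = P = 1913/2000 ≈ 0.956500
step 2 [1y] zero: DF = P = 9499/10000 ≈ 0.949900
step 3 [1.5y] bond c/2=11/400: DF=(4043923/4000000 − 11/400·(0.956500+0.949900))/(1+11/400) = 9329/10000 ≈ 0.932900
step 4 [2y] bond c/2=3/400: DF=(951721/1000000 − 3/400·(0.956500+0.949900+0.932900))/(1+3/400) = 1847/2000 ≈ 0.923500
step 5 [2.5y] swap r/2=37/1727: DF=(1 − 37/1727·(0.956500+0.949900+0.932900+0.923500))/(1+37/1727) = 9001/10000 ≈ 0.900100
step 6 [3y] swap r/2=1417/55212: DF=(1 − 1417/55212·(0.956500+0.949900+0.932900+0.923500+0.900100))/(1+1417/55212) = 8583/10000 ≈ 0.858300

1 1/2 1913/2000
2 1 9499/10000
3 3/2 9329/10000
4 2 1847/2000
5 5/2 9001/10000
6 3 8583/10000
DF(2y) is solved at step 4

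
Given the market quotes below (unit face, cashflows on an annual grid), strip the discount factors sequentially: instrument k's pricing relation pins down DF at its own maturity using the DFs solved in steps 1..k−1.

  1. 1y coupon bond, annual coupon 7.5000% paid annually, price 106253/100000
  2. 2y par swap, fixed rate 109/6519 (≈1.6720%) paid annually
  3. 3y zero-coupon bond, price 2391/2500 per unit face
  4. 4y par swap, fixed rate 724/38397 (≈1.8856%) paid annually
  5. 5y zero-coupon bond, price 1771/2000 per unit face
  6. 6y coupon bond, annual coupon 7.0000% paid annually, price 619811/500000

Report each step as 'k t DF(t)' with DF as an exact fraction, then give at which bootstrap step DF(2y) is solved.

1 1 2471/2500
2 2 9673/10000
3 3 2391/2500
4 4 2319/2500
5 5 1771/2000
6 6 4247/5000
DF(2y) is solved at step 2

step 1 [1y] bond c/1=3/40: DF=(106253/100000 − 3/40·(0))/(1+3/40) = 2471/2500 ≈ 0.988400
step 2 [2y] swap r/1=109/6519: DF=(1 − 109/6519·(0.988400))/(1+109/6519) = 9673/10000 ≈ 0.967300
step 3 [3y] zero: DF = P = 2391/2500 ≈ 0.956400
step 4 [4y] swap r/1=724/38397: DF=(1 − 724/38397·(0.988400+0.967300+0.956400))/(1+724/38397) = 2319/2500 ≈ 0.927600
step 5 [5y] zero: DF = P = 1771/2000 ≈ 0.885500
step 6 [6y] bond c/1=7/100: DF=(619811/500000 − 7/100·(0.988400+0.967300+0.956400+0.927600+0.885500))/(1+7/100) = 4247/5000 ≈ 0.849400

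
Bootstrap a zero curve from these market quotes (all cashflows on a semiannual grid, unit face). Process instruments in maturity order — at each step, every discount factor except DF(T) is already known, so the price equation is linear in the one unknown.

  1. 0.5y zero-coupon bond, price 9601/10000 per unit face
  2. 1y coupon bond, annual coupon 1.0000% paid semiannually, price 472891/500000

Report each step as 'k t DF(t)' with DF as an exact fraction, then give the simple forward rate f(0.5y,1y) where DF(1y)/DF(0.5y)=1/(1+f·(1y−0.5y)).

1 1/2 9601/10000
2 1 9363/10000
f(0.5y,1y) = ((9601/10000)/(9363/10000) − 1)/(1/2) = 476/9363 ≈ 5.0838%

step 1 [0.5y] zero: DF = P = 9601/10000 ≈ 0.960100
step 2 [1y] bond c/2=1/200: DF=(472891/500000 − 1/200·(0.960100))/(1+1/200) = 9363/10000 ≈ 0.936300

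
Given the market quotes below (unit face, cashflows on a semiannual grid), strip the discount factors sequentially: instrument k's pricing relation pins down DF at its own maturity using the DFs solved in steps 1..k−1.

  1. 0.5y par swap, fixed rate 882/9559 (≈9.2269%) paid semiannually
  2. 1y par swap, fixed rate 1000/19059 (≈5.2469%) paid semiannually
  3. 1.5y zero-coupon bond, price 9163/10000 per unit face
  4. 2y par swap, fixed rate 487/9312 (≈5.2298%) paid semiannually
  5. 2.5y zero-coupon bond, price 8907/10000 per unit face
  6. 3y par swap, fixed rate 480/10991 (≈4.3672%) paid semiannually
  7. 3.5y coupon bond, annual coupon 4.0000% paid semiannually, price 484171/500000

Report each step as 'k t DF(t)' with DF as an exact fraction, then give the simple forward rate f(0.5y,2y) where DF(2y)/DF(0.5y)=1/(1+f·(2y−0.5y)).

step 1 [0.5y] swap r/2=441/9559: DF=(1 − 441/9559·(0))/(1+441/9559) = 9559/10000 ≈ 0.955900
step 2 [1y] swap r/2=500/19059: DF=(1 − 500/19059·(0.955900))/(1+500/19059) = 19/20 ≈ 0.950000
step 3 [1.5y] zero: DF = P = 9163/10000 ≈ 0.916300
step 4 [2y] swap r/2=487/18624: DF=(1 − 487/18624·(0.955900+0.950000+0.916300))/(1+487/18624) = 4513/5000 ≈ 0.902600
step 5 [2.5y] zero: DF = P = 8907/10000 ≈ 0.890700
step 6 [3y] swap r/2=240/10991: DF=(1 − 240/10991·(0.955900+0.950000+0.916300+0.902600+0.890700))/(1+240/10991) = 22/25 ≈ 0.880000
step 7 [3.5y] bond c/2=1/50: DF=(484171/500000 − 1/50·(0.955900+0.950000+0.916300+0.902600+0.890700+0.880000))/(1+1/50) = 526/625 ≈ 0.841600

1 1/2 9559/10000
2 1 19/20
3 3/2 9163/10000
4 2 4513/5000
5 5/2 8907/10000
6 3 22/25
7 7/2 526/625
f(0.5y,2y) = ((9559/10000)/(4513/5000) − 1)/(3/2) = 533/13539 ≈ 3.9368%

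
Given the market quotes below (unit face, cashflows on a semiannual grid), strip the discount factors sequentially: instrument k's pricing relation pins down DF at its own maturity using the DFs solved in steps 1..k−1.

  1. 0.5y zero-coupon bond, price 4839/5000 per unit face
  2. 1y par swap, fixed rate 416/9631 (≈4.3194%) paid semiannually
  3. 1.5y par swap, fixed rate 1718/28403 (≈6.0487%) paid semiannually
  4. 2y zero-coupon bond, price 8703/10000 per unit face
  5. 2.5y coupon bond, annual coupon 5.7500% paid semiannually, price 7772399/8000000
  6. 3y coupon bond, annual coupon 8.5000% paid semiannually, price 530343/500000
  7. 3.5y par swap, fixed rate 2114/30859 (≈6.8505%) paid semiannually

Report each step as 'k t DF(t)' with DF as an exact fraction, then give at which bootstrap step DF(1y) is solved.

step 1 [0.5y] zero: DF = P = 4839/5000 ≈ 0.967800
step 2 [1y] swap r/2=208/9631: DF=(1 − 208/9631·(0.967800))/(1+208/9631) = 599/625 ≈ 0.958400
step 3 [1.5y] swap r/2=859/28403: DF=(1 − 859/28403·(0.967800+0.958400))/(1+859/28403) = 9141/10000 ≈ 0.914100
step 4 [2y] zero: DF = P = 8703/10000 ≈ 0.870300
step 5 [2.5y] bond c/2=23/800: DF=(7772399/8000000 − 23/800·(0.967800+0.958400+0.914100+0.870300))/(1+23/800) = 8407/10000 ≈ 0.840700
step 6 [3y] bond c/2=17/400: DF=(530343/500000 − 17/400·(0.967800+0.958400+0.914100+0.870300+0.840700))/(1+17/400) = 8319/10000 ≈ 0.831900
step 7 [3.5y] swap r/2=1057/30859: DF=(1 − 1057/30859·(0.967800+0.958400+0.914100+0.870300+0.840700+0.831900))/(1+1057/30859) = 3943/5000 ≈ 0.788600

1 1/2 4839/5000
2 1 599/625
3 3/2 9141/10000
4 2 8703/10000
5 5/2 8407/10000
6 3 8319/10000
7 7/2 3943/5000
DF(1y) is solved at step 2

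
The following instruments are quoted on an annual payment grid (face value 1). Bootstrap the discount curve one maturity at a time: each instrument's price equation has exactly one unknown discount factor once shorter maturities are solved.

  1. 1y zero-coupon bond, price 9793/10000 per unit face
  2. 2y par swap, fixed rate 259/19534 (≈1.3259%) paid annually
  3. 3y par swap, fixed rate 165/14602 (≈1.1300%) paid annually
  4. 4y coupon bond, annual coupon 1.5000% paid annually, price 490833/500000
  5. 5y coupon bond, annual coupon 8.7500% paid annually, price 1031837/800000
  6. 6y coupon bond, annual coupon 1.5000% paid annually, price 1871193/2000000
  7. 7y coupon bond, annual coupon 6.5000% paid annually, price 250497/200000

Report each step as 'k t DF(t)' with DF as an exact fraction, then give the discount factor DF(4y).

1 1 9793/10000
2 2 9741/10000
3 3 967/1000
4 4 231/250
5 5 8767/10000
6 6 213/250
7 7 8359/10000
DF(4y) = 231/250 ≈ 0.924000

step 1 [1y] zero: DF = P = 9793/10000 ≈ 0.979300
step 2 [2y] swap r/1=259/19534: DF=(1 − 259/19534·(0.979300))/(1+259/19534) = 9741/10000 ≈ 0.974100
step 3 [3y] swap r/1=165/14602: DF=(1 − 165/14602·(0.979300+0.974100))/(1+165/14602) = 967/1000 ≈ 0.967000
step 4 [4y] bond c/1=3/200: DF=(490833/500000 − 3/200·(0.979300+0.974100+0.967000))/(1+3/200) = 231/250 ≈ 0.924000
step 5 [5y] bond c/1=7/80: DF=(1031837/800000 − 7/80·(0.979300+0.974100+0.967000+0.924000))/(1+7/80) = 8767/10000 ≈ 0.876700
step 6 [6y] bond c/1=3/200: DF=(1871193/2000000 − 3/200·(0.979300+0.974100+0.967000+0.924000+0.876700))/(1+3/200) = 213/250 ≈ 0.852000
step 7 [7y] bond c/1=13/200: DF=(250497/200000 − 13/200·(0.979300+0.974100+0.967000+0.924000+0.876700+0.852000))/(1+13/200) = 8359/10000 ≈ 0.835900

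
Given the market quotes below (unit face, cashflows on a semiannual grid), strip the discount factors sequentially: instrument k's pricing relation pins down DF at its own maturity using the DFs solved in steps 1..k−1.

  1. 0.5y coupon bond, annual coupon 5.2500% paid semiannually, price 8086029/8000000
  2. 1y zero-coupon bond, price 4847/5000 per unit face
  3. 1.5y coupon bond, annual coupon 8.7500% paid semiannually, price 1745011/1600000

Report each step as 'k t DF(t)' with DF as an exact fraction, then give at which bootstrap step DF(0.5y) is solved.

step 1 [0.5y] bond c/2=21/800: DF=(8086029/8000000 − 21/800·(0))/(1+21/800) = 9849/10000 ≈ 0.984900
step 2 [1y] zero: DF = P = 4847/5000 ≈ 0.969400
step 3 [1.5y] bond c/2=7/160: DF=(1745011/1600000 − 7/160·(0.984900+0.969400))/(1+7/160) = 963/1000 ≈ 0.963000

1 1/2 9849/10000
2 1 4847/5000
3 3/2 963/1000
DF(0.5y) is solved at step 1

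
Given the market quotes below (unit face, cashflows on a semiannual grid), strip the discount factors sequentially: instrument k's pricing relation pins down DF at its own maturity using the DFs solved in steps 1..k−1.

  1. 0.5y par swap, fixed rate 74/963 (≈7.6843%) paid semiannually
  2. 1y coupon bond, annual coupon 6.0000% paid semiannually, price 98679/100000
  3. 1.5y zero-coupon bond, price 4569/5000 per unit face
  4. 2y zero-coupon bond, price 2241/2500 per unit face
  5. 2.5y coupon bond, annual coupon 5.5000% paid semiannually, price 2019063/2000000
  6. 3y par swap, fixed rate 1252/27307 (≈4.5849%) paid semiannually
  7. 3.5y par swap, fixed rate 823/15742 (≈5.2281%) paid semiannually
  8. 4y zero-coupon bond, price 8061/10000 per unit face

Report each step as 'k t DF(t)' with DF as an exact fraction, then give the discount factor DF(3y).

step 1 [0.5y] swap r/2=37/963: DF=(1 − 37/963·(0))/(1+37/963) = 963/1000 ≈ 0.963000
step 2 [1y] bond c/2=3/100: DF=(98679/100000 − 3/100·(0.963000))/(1+3/100) = 93/100 ≈ 0.930000
step 3 [1.5y] zero: DF = P = 4569/5000 ≈ 0.913800
step 4 [2y] zero: DF = P = 2241/2500 ≈ 0.896400
step 5 [2.5y] bond c/2=11/400: DF=(2019063/2000000 − 11/400·(0.963000+0.930000+0.913800+0.896400))/(1+11/400) = 4417/5000 ≈ 0.883400
step 6 [3y] swap r/2=626/27307: DF=(1 − 626/27307·(0.963000+0.930000+0.913800+0.896400+0.883400))/(1+626/27307) = 2187/2500 ≈ 0.874800
step 7 [3.5y] swap r/2=823/31484: DF=(1 − 823/31484·(0.963000+0.930000+0.913800+0.896400+0.883400+0.874800))/(1+823/31484) = 4177/5000 ≈ 0.835400
step 8 [4y] zero: DF = P = 8061/10000 ≈ 0.806100

1 1/2 963/1000
2 1 93/100
3 3/2 4569/5000
4 2 2241/2500
5 5/2 4417/5000
6 3 2187/2500
7 7/2 4177/5000
8 4 8061/10000
DF(3y) = 2187/2500 ≈ 0.874800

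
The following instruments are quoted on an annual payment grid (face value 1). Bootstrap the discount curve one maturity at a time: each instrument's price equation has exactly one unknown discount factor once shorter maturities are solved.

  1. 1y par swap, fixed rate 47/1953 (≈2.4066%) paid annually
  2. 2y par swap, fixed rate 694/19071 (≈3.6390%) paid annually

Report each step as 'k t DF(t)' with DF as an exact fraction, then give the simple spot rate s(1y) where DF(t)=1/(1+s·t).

step 1 [1y] swap r/1=47/1953: DF=(1 − 47/1953·(0))/(1+47/1953) = 1953/2000 ≈ 0.976500
step 2 [2y] swap r/1=694/19071: DF=(1 − 694/19071·(0.976500))/(1+694/19071) = 4653/5000 ≈ 0.930600

1 1 1953/2000
2 2 4653/5000
s(1y) = (1/(1953/2000) − 1)/(1) = 47/1953 ≈ 2.4066%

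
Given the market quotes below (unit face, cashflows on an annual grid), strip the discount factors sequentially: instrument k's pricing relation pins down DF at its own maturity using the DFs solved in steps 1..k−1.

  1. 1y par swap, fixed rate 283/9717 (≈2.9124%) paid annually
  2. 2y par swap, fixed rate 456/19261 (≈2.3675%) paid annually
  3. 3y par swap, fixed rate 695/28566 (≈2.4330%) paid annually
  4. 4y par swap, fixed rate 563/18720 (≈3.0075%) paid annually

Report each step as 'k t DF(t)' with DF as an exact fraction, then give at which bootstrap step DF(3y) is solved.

step 1 [1y] swap r/1=283/9717: DF=(1 − 283/9717·(0))/(1+283/9717) = 9717/10000 ≈ 0.971700
step 2 [2y] swap r/1=456/19261: DF=(1 − 456/19261·(0.971700))/(1+456/19261) = 1193/1250 ≈ 0.954400
step 3 [3y] swap r/1=695/28566: DF=(1 − 695/28566·(0.971700+0.954400))/(1+695/28566) = 1861/2000 ≈ 0.930500
step 4 [4y] swap r/1=563/18720: DF=(1 − 563/18720·(0.971700+0.954400+0.930500))/(1+563/18720) = 4437/5000 ≈ 0.887400

1 1 9717/10000
2 2 1193/1250
3 3 1861/2000
4 4 4437/5000
DF(3y) is solved at step 3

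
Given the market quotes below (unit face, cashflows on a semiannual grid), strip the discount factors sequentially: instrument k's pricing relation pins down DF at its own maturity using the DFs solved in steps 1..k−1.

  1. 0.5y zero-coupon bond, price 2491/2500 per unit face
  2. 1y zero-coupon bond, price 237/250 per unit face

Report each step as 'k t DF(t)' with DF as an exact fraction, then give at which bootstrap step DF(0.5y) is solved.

1 1/2 2491/2500
2 1 237/250
DF(0.5y) is solved at step 1

step 1 [0.5y] zero: DF = P = 2491/2500 ≈ 0.996400
step 2 [1y] zero: DF = P = 237/250 ≈ 0.948000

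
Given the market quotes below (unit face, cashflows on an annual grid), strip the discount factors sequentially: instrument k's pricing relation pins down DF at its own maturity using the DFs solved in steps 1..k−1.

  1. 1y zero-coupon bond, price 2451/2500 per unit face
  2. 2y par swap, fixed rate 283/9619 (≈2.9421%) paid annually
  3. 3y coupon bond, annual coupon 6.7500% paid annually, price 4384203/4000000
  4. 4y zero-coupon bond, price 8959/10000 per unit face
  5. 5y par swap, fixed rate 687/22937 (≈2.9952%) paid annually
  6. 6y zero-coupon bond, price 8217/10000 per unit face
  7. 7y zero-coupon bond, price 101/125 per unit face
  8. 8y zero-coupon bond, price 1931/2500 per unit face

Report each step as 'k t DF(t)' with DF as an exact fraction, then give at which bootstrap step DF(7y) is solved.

step 1 [1y] zero: DF = P = 2451/2500 ≈ 0.980400
step 2 [2y] swap r/1=283/9619: DF=(1 − 283/9619·(0.980400))/(1+283/9619) = 4717/5000 ≈ 0.943400
step 3 [3y] bond c/1=27/400: DF=(4384203/4000000 − 27/400·(0.980400+0.943400))/(1+27/400) = 9051/10000 ≈ 0.905100
step 4 [4y] zero: DF = P = 8959/10000 ≈ 0.895900
step 5 [5y] swap r/1=687/22937: DF=(1 − 687/22937·(0.980400+0.943400+0.905100+0.895900))/(1+687/22937) = 4313/5000 ≈ 0.862600
step 6 [6y] zero: DF = P = 8217/10000 ≈ 0.821700
step 7 [7y] zero: DF = P = 101/125 ≈ 0.808000
step 8 [8y] zero: DF = P = 1931/2500 ≈ 0.772400

1 1 2451/2500
2 2 4717/5000
3 3 9051/10000
4 4 8959/10000
5 5 4313/5000
6 6 8217/10000
7 7 101/125
8 8 1931/2500
DF(7y) is solved at step 7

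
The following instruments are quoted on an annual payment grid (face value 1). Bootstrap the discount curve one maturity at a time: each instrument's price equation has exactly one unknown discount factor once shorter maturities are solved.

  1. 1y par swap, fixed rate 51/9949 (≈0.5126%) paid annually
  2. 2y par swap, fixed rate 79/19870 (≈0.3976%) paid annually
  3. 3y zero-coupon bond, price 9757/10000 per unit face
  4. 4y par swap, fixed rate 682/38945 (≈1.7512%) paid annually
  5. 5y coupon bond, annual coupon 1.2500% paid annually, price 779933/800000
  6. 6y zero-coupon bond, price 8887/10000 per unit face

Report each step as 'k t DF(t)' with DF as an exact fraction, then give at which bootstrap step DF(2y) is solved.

step 1 [1y] swap r/1=51/9949: DF=(1 − 51/9949·(0))/(1+51/9949) = 9949/10000 ≈ 0.994900
step 2 [2y] swap r/1=79/19870: DF=(1 − 79/19870·(0.994900))/(1+79/19870) = 9921/10000 ≈ 0.992100
step 3 [3y] zero: DF = P = 9757/10000 ≈ 0.975700
step 4 [4y] swap r/1=682/38945: DF=(1 − 682/38945·(0.994900+0.992100+0.975700))/(1+682/38945) = 4659/5000 ≈ 0.931800
step 5 [5y] bond c/1=1/80: DF=(779933/800000 − 1/80·(0.994900+0.992100+0.975700+0.931800))/(1+1/80) = 2287/2500 ≈ 0.914800
step 6 [6y] zero: DF = P = 8887/10000 ≈ 0.888700

1 1 9949/10000
2 2 9921/10000
3 3 9757/10000
4 4 4659/5000
5 5 2287/2500
6 6 8887/10000
DF(2y) is solved at step 2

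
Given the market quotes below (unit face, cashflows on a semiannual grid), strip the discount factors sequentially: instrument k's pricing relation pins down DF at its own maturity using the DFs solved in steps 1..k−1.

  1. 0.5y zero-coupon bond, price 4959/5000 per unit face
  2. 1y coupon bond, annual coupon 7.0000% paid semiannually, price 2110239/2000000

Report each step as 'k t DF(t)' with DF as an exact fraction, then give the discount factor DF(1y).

step 1 [0.5y] zero: DF = P = 4959/5000 ≈ 0.991800
step 2 [1y] bond c/2=7/200: DF=(2110239/2000000 − 7/200·(0.991800))/(1+7/200) = 9859/10000 ≈ 0.985900

1 1/2 4959/5000
2 1 9859/10000
DF(1y) = 9859/10000 ≈ 0.985900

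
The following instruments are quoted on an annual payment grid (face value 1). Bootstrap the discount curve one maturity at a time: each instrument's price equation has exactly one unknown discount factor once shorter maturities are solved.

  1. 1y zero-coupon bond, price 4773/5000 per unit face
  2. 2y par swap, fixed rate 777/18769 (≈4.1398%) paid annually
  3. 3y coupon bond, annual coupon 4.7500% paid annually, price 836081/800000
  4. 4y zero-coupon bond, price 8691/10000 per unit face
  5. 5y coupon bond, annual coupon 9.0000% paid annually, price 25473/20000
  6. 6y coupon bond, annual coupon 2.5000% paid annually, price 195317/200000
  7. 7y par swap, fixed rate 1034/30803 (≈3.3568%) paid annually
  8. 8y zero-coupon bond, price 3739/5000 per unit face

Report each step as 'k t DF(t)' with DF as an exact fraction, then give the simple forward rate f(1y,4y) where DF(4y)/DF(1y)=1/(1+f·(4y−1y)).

step 1 [1y] zero: DF = P = 4773/5000 ≈ 0.954600
step 2 [2y] swap r/1=777/18769: DF=(1 − 777/18769·(0.954600))/(1+777/18769) = 9223/10000 ≈ 0.922300
step 3 [3y] bond c/1=19/400: DF=(836081/800000 − 19/400·(0.954600+0.922300))/(1+19/400) = 4563/5000 ≈ 0.912600
step 4 [4y] zero: DF = P = 8691/10000 ≈ 0.869100
step 5 [5y] bond c/1=9/100: DF=(25473/20000 − 9/100·(0.954600+0.922300+0.912600+0.869100))/(1+9/100) = 1083/1250 ≈ 0.866400
step 6 [6y] bond c/1=1/40: DF=(195317/200000 − 1/40·(0.954600+0.922300+0.912600+0.869100+0.866400))/(1+1/40) = 1053/1250 ≈ 0.842400
step 7 [7y] swap r/1=1034/30803: DF=(1 − 1034/30803·(0.954600+0.922300+0.912600+0.869100+0.866400+0.842400))/(1+1034/30803) = 1983/2500 ≈ 0.793200
step 8 [8y] zero: DF = P = 3739/5000 ≈ 0.747800

1 1 4773/5000
2 2 9223/10000
3 3 4563/5000
4 4 8691/10000
5 5 1083/1250
6 6 1053/1250
7 7 1983/2500
8 8 3739/5000
f(1y,4y) = ((4773/5000)/(8691/10000) − 1)/(3) = 95/2897 ≈ 3.2793%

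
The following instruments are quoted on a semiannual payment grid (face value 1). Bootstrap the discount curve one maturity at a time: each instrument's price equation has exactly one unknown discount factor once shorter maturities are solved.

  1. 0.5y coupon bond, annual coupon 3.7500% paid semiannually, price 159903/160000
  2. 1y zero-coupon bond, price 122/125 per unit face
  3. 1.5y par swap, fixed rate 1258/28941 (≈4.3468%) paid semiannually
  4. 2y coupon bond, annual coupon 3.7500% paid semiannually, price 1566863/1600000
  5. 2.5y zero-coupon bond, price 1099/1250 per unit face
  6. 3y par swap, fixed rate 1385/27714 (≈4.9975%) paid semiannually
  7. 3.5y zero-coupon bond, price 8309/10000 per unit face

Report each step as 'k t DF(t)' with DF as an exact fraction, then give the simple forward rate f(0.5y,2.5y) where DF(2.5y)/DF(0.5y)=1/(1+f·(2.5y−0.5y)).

step 1 [0.5y] bond c/2=3/160: DF=(159903/160000 − 3/160·(0))/(1+3/160) = 981/1000 ≈ 0.981000
step 2 [1y] zero: DF = P = 122/125 ≈ 0.976000
step 3 [1.5y] swap r/2=629/28941: DF=(1 − 629/28941·(0.981000+0.976000))/(1+629/28941) = 9371/10000 ≈ 0.937100
step 4 [2y] bond c/2=3/160: DF=(1566863/1600000 − 3/160·(0.981000+0.976000+0.937100))/(1+3/160) = 227/250 ≈ 0.908000
step 5 [2.5y] zero: DF = P = 1099/1250 ≈ 0.879200
step 6 [3y] swap r/2=1385/55428: DF=(1 − 1385/55428·(0.981000+0.976000+0.937100+0.908000+0.879200))/(1+1385/55428) = 1723/2000 ≈ 0.861500
step 7 [3.5y] zero: DF = P = 8309/10000 ≈ 0.830900

1 1/2 981/1000
2 1 122/125
3 3/2 9371/10000
4 2 227/250
5 5/2 1099/1250
6 3 1723/2000
7 7/2 8309/10000
f(0.5y,2.5y) = ((981/1000)/(1099/1250) − 1)/(2) = 509/8792 ≈ 5.7894%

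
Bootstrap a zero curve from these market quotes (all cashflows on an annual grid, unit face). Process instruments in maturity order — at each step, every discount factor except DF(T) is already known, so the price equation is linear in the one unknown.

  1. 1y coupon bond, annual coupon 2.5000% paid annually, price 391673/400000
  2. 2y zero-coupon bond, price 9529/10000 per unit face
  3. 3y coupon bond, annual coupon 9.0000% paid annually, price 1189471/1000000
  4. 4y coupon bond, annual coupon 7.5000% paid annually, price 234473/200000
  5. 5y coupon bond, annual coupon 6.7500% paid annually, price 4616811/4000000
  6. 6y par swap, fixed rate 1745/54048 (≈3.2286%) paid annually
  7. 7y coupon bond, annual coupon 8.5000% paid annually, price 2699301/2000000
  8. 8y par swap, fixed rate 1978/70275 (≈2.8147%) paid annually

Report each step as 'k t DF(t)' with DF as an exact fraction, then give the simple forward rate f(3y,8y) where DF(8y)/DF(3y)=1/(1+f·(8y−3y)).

step 1 [1y] bond c/1=1/40: DF=(391673/400000 − 1/40·(0))/(1+1/40) = 9553/10000 ≈ 0.955300
step 2 [2y] zero: DF = P = 9529/10000 ≈ 0.952900
step 3 [3y] bond c/1=9/100: DF=(1189471/1000000 − 9/100·(0.955300+0.952900))/(1+9/100) = 9337/10000 ≈ 0.933700
step 4 [4y] bond c/1=3/40: DF=(234473/200000 − 3/40·(0.955300+0.952900+0.933700))/(1+3/40) = 8923/10000 ≈ 0.892300
step 5 [5y] bond c/1=27/400: DF=(4616811/4000000 − 27/400·(0.955300+0.952900+0.933700+0.892300))/(1+27/400) = 8451/10000 ≈ 0.845100
step 6 [6y] swap r/1=1745/54048: DF=(1 − 1745/54048·(0.955300+0.952900+0.933700+0.892300+0.845100))/(1+1745/54048) = 1651/2000 ≈ 0.825500
step 7 [7y] bond c/1=17/200: DF=(2699301/2000000 − 17/200·(0.955300+0.952900+0.933700+0.892300+0.845100+0.825500))/(1+17/200) = 1641/2000 ≈ 0.820500
step 8 [8y] swap r/1=1978/70275: DF=(1 − 1978/70275·(0.955300+0.952900+0.933700+0.892300+0.845100+0.825500+0.820500))/(1+1978/70275) = 4011/5000 ≈ 0.802200

1 1 9553/10000
2 2 9529/10000
3 3 9337/10000
4 4 8923/10000
5 5 8451/10000
6 6 1651/2000
7 7 1641/2000
8 8 4011/5000
f(3y,8y) = ((9337/10000)/(4011/5000) − 1)/(5) = 263/8022 ≈ 3.2785%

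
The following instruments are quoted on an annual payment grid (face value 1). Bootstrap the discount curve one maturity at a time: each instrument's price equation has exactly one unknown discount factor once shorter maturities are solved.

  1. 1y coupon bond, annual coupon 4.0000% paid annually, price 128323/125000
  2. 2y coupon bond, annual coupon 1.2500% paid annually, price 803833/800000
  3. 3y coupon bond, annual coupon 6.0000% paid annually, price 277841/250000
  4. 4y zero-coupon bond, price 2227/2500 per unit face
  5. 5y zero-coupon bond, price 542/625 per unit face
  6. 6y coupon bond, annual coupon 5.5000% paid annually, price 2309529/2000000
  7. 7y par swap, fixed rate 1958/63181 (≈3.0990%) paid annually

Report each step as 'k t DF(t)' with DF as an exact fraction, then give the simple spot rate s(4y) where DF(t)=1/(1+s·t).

1 1 9871/10000
2 2 4901/5000
3 3 9371/10000
4 4 2227/2500
5 5 542/625
6 6 1703/2000
7 7 4021/5000
s(4y) = (1/(2227/2500) − 1)/(4) = 273/8908 ≈ 3.0647%

step 1 [1y] bond c/1=1/25: DF=(128323/125000 − 1/25·(0))/(1+1/25) = 9871/10000 ≈ 0.987100
step 2 [2y] bond c/1=1/80: DF=(803833/800000 − 1/80·(0.987100))/(1+1/80) = 4901/5000 ≈ 0.980200
step 3 [3y] bond c/1=3/50: DF=(277841/250000 − 3/50·(0.987100+0.980200))/(1+3/50) = 9371/10000 ≈ 0.937100
step 4 [4y] zero: DF = P = 2227/2500 ≈ 0.890800
step 5 [5y] zero: DF = P = 542/625 ≈ 0.867200
step 6 [6y] bond c/1=11/200: DF=(2309529/2000000 − 11/200·(0.987100+0.980200+0.937100+0.890800+0.867200))/(1+11/200) = 1703/2000 ≈ 0.851500
step 7 [7y] swap r/1=1958/63181: DF=(1 − 1958/63181·(0.987100+0.980200+0.937100+0.890800+0.867200+0.851500))/(1+1958/63181) = 4021/5000 ≈ 0.804200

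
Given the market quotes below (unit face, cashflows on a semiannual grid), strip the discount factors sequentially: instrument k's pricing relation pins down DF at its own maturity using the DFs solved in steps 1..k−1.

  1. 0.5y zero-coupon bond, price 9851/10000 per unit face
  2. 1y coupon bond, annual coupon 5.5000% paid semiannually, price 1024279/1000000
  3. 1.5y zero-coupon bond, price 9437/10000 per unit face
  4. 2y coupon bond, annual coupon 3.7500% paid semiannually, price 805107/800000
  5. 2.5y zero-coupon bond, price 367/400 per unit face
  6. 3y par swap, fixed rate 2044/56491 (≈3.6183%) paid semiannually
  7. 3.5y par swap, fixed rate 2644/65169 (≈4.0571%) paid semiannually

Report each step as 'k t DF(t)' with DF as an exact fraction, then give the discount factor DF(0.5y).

1 1/2 9851/10000
2 1 1941/2000
3 3/2 9437/10000
4 2 1869/2000
5 5/2 367/400
6 3 4489/5000
7 7/2 4339/5000
DF(0.5y) = 9851/10000 ≈ 0.985100

step 1 [0.5y] zero: DF = P = 9851/10000 ≈ 0.985100
step 2 [1y] bond c/2=11/400: DF=(1024279/1000000 − 11/400·(0.985100))/(1+11/400) = 1941/2000 ≈ 0.970500
step 3 [1.5y] zero: DF = P = 9437/10000 ≈ 0.943700
step 4 [2y] bond c/2=3/160: DF=(805107/800000 − 3/160·(0.985100+0.970500+0.943700))/(1+3/160) = 1869/2000 ≈ 0.934500
step 5 [2.5y] zero: DF = P = 367/400 ≈ 0.917500
step 6 [3y] swap r/2=1022/56491: DF=(1 − 1022/56491·(0.985100+0.970500+0.943700+0.934500+0.917500))/(1+1022/56491) = 4489/5000 ≈ 0.897800
step 7 [3.5y] swap r/2=1322/65169: DF=(1 − 1322/65169·(0.985100+0.970500+0.943700+0.934500+0.917500+0.897800))/(1+1322/65169) = 4339/5000 ≈ 0.867800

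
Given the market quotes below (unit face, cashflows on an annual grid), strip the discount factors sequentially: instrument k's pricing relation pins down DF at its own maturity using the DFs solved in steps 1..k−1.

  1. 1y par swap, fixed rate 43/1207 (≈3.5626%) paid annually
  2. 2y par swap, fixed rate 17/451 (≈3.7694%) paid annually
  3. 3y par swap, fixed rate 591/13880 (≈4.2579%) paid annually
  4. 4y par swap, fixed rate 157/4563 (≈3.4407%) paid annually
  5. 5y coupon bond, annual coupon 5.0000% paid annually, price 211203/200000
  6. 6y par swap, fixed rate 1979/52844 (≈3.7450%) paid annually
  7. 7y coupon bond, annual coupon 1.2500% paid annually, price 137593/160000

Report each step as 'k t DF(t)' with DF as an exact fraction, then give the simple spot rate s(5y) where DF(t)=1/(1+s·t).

1 1 1207/1250
2 2 4643/5000
3 3 4409/5000
4 4 1093/1250
5 5 8319/10000
6 6 8021/10000
7 7 7841/10000
s(5y) = (1/(8319/10000) − 1)/(5) = 1681/41595 ≈ 4.0414%

step 1 [1y] swap r/1=43/1207: DF=(1 − 43/1207·(0))/(1+43/1207) = 1207/1250 ≈ 0.965600
step 2 [2y] swap r/1=17/451: DF=(1 − 17/451·(0.965600))/(1+17/451) = 4643/5000 ≈ 0.928600
step 3 [3y] swap r/1=591/13880: DF=(1 − 591/13880·(0.965600+0.928600))/(1+591/13880) = 4409/5000 ≈ 0.881800
step 4 [4y] swap r/1=157/4563: DF=(1 − 157/4563·(0.965600+0.928600+0.881800))/(1+157/4563) = 1093/1250 ≈ 0.874400
step 5 [5y] bond c/1=1/20: DF=(211203/200000 − 1/20·(0.965600+0.928600+0.881800+0.874400))/(1+1/20) = 8319/10000 ≈ 0.831900
step 6 [6y] swap r/1=1979/52844: DF=(1 − 1979/52844·(0.965600+0.928600+0.881800+0.874400+0.831900))/(1+1979/52844) = 8021/10000 ≈ 0.802100
step 7 [7y] bond c/1=1/80: DF=(137593/160000 − 1/80·(0.965600+0.928600+0.881800+0.874400+0.831900+0.802100))/(1+1/80) = 7841/10000 ≈ 0.784100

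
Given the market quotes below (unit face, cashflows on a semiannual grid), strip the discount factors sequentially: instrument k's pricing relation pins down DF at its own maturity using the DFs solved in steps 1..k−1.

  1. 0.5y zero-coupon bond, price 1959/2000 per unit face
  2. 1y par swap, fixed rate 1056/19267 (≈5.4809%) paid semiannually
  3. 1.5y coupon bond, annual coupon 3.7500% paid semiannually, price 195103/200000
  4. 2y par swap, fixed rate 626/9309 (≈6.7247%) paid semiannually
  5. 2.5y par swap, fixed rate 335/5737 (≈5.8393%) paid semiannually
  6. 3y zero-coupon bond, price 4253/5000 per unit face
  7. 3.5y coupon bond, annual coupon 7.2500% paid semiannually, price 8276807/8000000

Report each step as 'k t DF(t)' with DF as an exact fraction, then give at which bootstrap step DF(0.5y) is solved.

1 1/2 1959/2000
2 1 592/625
3 3/2 9221/10000
4 2 2187/2500
5 5/2 433/500
6 3 4253/5000
7 7/2 8081/10000
DF(0.5y) is solved at step 1

step 1 [0.5y] zero: DF = P = 1959/2000 ≈ 0.979500
step 2 [1y] swap r/2=528/19267: DF=(1 − 528/19267·(0.979500))/(1+528/19267) = 592/625 ≈ 0.947200
step 3 [1.5y] bond c/2=3/160: DF=(195103/200000 − 3/160·(0.979500+0.947200))/(1+3/160) = 9221/10000 ≈ 0.922100
step 4 [2y] swap r/2=313/9309: DF=(1 − 313/9309·(0.979500+0.947200+0.922100))/(1+313/9309) = 2187/2500 ≈ 0.874800
step 5 [2.5y] swap r/2=335/11474: DF=(1 − 335/11474·(0.979500+0.947200+0.922100+0.874800))/(1+335/11474) = 433/500 ≈ 0.866000
step 6 [3y] zero: DF = P = 4253/5000 ≈ 0.850600
step 7 [3.5y] bond c/2=29/800: DF=(8276807/8000000 − 29/800·(0.979500+0.947200+0.922100+0.874800+0.866000+0.850600))/(1+29/800) = 8081/10000 ≈ 0.808100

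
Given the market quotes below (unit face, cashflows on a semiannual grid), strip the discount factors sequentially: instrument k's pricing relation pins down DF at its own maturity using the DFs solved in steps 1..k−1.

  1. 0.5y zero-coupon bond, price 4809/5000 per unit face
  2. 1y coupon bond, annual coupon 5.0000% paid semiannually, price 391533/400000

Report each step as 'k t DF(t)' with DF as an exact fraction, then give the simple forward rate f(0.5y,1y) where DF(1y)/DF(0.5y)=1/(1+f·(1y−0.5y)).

step 1 [0.5y] zero: DF = P = 4809/5000 ≈ 0.961800
step 2 [1y] bond c/2=1/40: DF=(391533/400000 − 1/40·(0.961800))/(1+1/40) = 1863/2000 ≈ 0.931500

1 1/2 4809/5000
2 1 1863/2000
f(0.5y,1y) = ((4809/5000)/(1863/2000) − 1)/(1/2) = 202/3105 ≈ 6.5056%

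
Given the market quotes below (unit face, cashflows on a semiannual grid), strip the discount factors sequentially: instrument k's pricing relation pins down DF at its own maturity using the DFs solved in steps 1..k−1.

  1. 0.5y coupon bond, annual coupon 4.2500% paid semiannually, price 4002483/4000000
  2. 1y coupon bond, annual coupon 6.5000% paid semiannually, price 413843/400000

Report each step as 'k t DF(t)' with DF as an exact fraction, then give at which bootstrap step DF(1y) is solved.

step 1 [0.5y] bond c/2=17/800: DF=(4002483/4000000 − 17/800·(0))/(1+17/800) = 4899/5000 ≈ 0.979800
step 2 [1y] bond c/2=13/400: DF=(413843/400000 − 13/400·(0.979800))/(1+13/400) = 607/625 ≈ 0.971200

1 1/2 4899/5000
2 1 607/625
DF(1y) is solved at step 2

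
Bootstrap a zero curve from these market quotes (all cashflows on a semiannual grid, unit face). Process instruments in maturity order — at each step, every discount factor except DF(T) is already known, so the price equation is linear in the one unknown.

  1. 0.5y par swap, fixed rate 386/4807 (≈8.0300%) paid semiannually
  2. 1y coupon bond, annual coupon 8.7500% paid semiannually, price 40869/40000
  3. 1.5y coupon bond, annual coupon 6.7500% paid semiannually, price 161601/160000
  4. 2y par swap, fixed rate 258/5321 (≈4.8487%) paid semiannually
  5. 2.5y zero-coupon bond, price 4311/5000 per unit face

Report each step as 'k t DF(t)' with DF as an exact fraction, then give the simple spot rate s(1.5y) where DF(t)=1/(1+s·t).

step 1 [0.5y] swap r/2=193/4807: DF=(1 − 193/4807·(0))/(1+193/4807) = 4807/5000 ≈ 0.961400
step 2 [1y] bond c/2=7/160: DF=(40869/40000 − 7/160·(0.961400))/(1+7/160) = 4693/5000 ≈ 0.938600
step 3 [1.5y] bond c/2=27/800: DF=(161601/160000 − 27/800·(0.961400+0.938600))/(1+27/800) = 183/200 ≈ 0.915000
step 4 [2y] swap r/2=129/5321: DF=(1 − 129/5321·(0.961400+0.938600+0.915000))/(1+129/5321) = 9097/10000 ≈ 0.909700
step 5 [2.5y] zero: DF = P = 4311/5000 ≈ 0.862200

1 1/2 4807/5000
2 1 4693/5000
3 3/2 183/200
4 2 9097/10000
5 5/2 4311/5000
s(1.5y) = (1/(183/200) − 1)/(3/2) = 34/549 ≈ 6.1931%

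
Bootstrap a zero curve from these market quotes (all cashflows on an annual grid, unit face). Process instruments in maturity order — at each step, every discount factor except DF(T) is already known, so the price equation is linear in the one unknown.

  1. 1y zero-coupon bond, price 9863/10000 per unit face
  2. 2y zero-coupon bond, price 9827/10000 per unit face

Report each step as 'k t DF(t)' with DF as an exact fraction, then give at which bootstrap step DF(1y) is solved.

1 1 9863/10000
2 2 9827/10000
DF(1y) is solved at step 1

step 1 [1y] zero: DF = P = 9863/10000 ≈ 0.986300
step 2 [2y] zero: DF = P = 9827/10000 ≈ 0.982700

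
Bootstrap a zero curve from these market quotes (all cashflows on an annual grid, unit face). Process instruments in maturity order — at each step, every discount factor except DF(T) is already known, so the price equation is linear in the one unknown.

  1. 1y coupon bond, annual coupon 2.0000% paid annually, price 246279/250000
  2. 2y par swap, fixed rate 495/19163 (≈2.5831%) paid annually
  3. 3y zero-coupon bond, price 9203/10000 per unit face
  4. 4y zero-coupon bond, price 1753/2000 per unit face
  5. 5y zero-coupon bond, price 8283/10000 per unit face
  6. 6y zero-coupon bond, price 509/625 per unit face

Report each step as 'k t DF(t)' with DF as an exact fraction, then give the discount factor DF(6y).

1 1 4829/5000
2 2 1901/2000
3 3 9203/10000
4 4 1753/2000
5 5 8283/10000
6 6 509/625
DF(6y) = 509/625 ≈ 0.814400

step 1 [1y] bond c/1=1/50: DF=(246279/250000 − 1/50·(0))/(1+1/50) = 4829/5000 ≈ 0.965800
step 2 [2y] swap r/1=495/19163: DF=(1 − 495/19163·(0.965800))/(1+495/19163) = 1901/2000 ≈ 0.950500
step 3 [3y] zero: DF = P = 9203/10000 ≈ 0.920300
step 4 [4y] zero: DF = P = 1753/2000 ≈ 0.876500
step 5 [5y] zero: DF = P = 8283/10000 ≈ 0.828300
step 6 [6y] zero: DF = P = 509/625 ≈ 0.814400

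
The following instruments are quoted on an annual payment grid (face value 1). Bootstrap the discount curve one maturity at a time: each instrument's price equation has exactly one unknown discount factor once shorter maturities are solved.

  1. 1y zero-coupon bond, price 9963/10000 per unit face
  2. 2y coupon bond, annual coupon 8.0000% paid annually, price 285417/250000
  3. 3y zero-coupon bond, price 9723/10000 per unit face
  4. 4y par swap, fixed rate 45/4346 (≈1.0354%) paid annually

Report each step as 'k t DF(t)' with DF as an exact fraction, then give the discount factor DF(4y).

step 1 [1y] zero: DF = P = 9963/10000 ≈ 0.996300
step 2 [2y] bond c/1=2/25: DF=(285417/250000 − 2/25·(0.996300))/(1+2/25) = 9833/10000 ≈ 0.983300
step 3 [3y] zero: DF = P = 9723/10000 ≈ 0.972300
step 4 [4y] swap r/1=45/4346: DF=(1 − 45/4346·(0.996300+0.983300+0.972300))/(1+45/4346) = 1919/2000 ≈ 0.959500

1 1 9963/10000
2 2 9833/10000
3 3 9723/10000
4 4 1919/2000
DF(4y) = 1919/2000 ≈ 0.959500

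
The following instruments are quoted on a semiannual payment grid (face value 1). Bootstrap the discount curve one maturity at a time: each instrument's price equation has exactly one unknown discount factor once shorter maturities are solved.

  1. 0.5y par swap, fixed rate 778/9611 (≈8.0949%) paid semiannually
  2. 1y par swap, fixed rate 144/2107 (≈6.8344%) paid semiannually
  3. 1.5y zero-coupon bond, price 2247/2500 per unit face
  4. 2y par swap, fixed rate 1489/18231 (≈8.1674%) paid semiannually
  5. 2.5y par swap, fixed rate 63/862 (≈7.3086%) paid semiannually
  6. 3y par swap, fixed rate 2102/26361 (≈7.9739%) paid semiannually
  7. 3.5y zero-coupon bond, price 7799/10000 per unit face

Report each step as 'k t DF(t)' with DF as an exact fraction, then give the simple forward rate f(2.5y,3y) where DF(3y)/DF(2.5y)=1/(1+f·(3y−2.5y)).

1 1/2 9611/10000
2 1 1169/1250
3 3/2 2247/2500
4 2 8511/10000
5 5/2 4181/5000
6 3 3949/5000
7 7/2 7799/10000
f(2.5y,3y) = ((4181/5000)/(3949/5000) − 1)/(1/2) = 464/3949 ≈ 11.7498%

step 1 [0.5y] swap r/2=389/9611: DF=(1 − 389/9611·(0))/(1+389/9611) = 9611/10000 ≈ 0.961100
step 2 [1y] swap r/2=72/2107: DF=(1 − 72/2107·(0.961100))/(1+72/2107) = 1169/1250 ≈ 0.935200
step 3 [1.5y] zero: DF = P = 2247/2500 ≈ 0.898800
step 4 [2y] swap r/2=1489/36462: DF=(1 − 1489/36462·(0.961100+0.935200+0.898800))/(1+1489/36462) = 8511/10000 ≈ 0.851100
step 5 [2.5y] swap r/2=63/1724: DF=(1 − 63/1724·(0.961100+0.935200+0.898800+0.851100))/(1+63/1724) = 4181/5000 ≈ 0.836200
step 6 [3y] swap r/2=1051/26361: DF=(1 − 1051/26361·(0.961100+0.935200+0.898800+0.851100+0.836200))/(1+1051/26361) = 3949/5000 ≈ 0.789800
step 7 [3.5y] zero: DF = P = 7799/10000 ≈ 0.779900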